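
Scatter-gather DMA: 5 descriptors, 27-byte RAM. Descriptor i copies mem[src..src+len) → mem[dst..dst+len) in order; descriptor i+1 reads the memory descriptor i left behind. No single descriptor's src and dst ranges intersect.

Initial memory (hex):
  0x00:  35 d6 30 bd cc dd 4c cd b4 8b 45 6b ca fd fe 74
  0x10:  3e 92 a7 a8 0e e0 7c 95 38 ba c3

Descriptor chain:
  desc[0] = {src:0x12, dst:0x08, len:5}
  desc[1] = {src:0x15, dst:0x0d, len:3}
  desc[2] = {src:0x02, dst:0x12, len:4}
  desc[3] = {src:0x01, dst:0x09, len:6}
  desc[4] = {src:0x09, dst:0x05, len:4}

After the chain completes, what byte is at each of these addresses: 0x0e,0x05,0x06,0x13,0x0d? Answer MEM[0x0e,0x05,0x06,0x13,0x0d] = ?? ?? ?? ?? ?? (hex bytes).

  after D0: wrote 5B at 0x08 = a7a80ee07c
  after D1: wrote 3B at 0x0d = e07c95
  after D2: wrote 4B at 0x12 = 30bdccdd
  after D3: wrote 6B at 0x09 = d630bdccdd4c
  after D4: wrote 4B at 0x05 = d630bdcc
query mem[0x0e]=0x4c, mem[0x05]=0xd6, mem[0x06]=0x30, mem[0x13]=0xbd, mem[0x0d]=0xdd

MEM[0x0e,0x05,0x06,0x13,0x0d] = 4c d6 30 bd dd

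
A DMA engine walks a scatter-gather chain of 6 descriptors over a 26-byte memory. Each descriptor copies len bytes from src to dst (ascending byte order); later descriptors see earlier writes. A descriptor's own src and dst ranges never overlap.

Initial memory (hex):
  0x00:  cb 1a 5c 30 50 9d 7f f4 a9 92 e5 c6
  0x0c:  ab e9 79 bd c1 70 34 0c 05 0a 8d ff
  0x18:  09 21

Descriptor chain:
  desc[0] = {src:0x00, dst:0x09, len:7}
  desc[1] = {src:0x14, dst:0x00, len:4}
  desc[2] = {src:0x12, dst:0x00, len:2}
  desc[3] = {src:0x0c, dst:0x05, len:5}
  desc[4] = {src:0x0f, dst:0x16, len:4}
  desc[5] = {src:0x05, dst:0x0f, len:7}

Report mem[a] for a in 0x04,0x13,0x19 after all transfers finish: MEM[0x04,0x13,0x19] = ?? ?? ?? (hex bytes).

MEM[0x04,0x13,0x19] = 50 c1 34

D0: mem[0x09..0x0f] <- [cb 1a 5c 30 50 9d 7f]
D1: mem[0x00..0x03] <- [05 0a 8d ff]
D2: mem[0x00..0x01] <- [34 0c]
D3: mem[0x05..0x09] <- [30 50 9d 7f c1]
D4: mem[0x16..0x19] <- [7f c1 70 34]
D5: mem[0x0f..0x15] <- [30 50 9d 7f c1 1a 5c]
query mem[0x04]=0x50, mem[0x13]=0xc1, mem[0x19]=0x34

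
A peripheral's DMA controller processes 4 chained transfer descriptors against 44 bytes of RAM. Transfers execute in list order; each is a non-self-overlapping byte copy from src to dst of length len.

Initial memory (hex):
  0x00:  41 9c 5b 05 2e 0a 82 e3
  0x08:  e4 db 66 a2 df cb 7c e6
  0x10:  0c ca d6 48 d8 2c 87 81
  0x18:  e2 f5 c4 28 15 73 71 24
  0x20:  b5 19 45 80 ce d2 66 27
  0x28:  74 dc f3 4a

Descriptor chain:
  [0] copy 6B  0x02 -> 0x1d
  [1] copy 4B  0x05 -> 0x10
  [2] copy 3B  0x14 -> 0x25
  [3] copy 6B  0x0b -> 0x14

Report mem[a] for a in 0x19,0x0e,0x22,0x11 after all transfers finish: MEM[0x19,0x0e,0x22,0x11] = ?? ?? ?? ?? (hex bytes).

  after D0: wrote 6B at 0x1d = 5b052e0a82e3
  after D1: wrote 4B at 0x10 = 0a82e3e4
  after D2: wrote 3B at 0x25 = d82c87
  after D3: wrote 6B at 0x14 = a2dfcb7ce60a
query mem[0x19]=0x0a, mem[0x0e]=0x7c, mem[0x22]=0xe3, mem[0x11]=0x82

MEM[0x19,0x0e,0x22,0x11] = 0a 7c e3 82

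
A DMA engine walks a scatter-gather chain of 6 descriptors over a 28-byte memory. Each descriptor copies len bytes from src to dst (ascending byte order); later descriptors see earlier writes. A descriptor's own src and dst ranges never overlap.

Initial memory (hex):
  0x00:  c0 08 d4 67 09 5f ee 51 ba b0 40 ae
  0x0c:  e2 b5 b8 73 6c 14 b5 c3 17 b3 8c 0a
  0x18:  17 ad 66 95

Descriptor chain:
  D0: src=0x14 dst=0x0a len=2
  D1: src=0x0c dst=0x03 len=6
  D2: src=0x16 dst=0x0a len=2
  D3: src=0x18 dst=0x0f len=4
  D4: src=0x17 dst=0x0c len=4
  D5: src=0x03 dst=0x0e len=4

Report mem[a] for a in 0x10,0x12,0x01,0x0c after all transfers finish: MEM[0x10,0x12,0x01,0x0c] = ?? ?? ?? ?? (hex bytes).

D0: mem[0x0a..0x0b] <- [17 b3]
D1: mem[0x03..0x08] <- [e2 b5 b8 73 6c 14]
D2: mem[0x0a..0x0b] <- [8c 0a]
D3: mem[0x0f..0x12] <- [17 ad 66 95]
D4: mem[0x0c..0x0f] <- [0a 17 ad 66]
D5: mem[0x0e..0x11] <- [e2 b5 b8 73]
query mem[0x10]=0xb8, mem[0x12]=0x95, mem[0x01]=0x08, mem[0x0c]=0x0a

MEM[0x10,0x12,0x01,0x0c] = b8 95 08 0a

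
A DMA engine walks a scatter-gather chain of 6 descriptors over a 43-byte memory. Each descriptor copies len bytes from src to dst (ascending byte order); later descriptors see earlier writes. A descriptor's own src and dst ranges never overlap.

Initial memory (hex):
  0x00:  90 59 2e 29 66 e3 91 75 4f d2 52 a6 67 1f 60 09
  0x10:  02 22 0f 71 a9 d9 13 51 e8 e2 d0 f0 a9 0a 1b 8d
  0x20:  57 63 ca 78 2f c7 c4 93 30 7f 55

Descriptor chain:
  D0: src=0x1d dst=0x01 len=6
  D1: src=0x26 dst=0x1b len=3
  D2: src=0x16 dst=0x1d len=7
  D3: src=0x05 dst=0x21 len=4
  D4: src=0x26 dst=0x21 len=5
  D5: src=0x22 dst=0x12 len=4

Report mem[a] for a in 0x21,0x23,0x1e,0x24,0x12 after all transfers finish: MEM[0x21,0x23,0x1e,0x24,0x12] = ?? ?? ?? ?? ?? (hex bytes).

D0: mem[0x01..0x06] <- [0a 1b 8d 57 63 ca]
D1: mem[0x1b..0x1d] <- [c4 93 30]
D2: mem[0x1d..0x23] <- [13 51 e8 e2 d0 c4 93]
D3: mem[0x21..0x24] <- [63 ca 75 4f]
D4: mem[0x21..0x25] <- [c4 93 30 7f 55]
D5: mem[0x12..0x15] <- [93 30 7f 55]
query mem[0x21]=0xc4, mem[0x23]=0x30, mem[0x1e]=0x51, mem[0x24]=0x7f, mem[0x12]=0x93

MEM[0x21,0x23,0x1e,0x24,0x12] = c4 30 51 7f 93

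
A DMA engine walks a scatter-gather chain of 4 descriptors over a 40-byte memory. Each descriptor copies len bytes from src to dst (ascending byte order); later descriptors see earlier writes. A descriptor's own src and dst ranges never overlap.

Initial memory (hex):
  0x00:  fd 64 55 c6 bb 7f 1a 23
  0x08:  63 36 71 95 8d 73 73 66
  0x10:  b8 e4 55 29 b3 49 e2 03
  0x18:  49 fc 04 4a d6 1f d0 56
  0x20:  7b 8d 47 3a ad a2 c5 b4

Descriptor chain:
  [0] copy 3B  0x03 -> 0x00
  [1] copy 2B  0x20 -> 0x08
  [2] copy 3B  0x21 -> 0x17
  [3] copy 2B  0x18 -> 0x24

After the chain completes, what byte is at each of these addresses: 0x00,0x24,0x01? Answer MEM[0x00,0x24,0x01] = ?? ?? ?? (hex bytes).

MEM[0x00,0x24,0x01] = c6 47 bb

  after D0: wrote 3B at 0x00 = c6bb7f
  after D1: wrote 2B at 0x08 = 7b8d
  after D2: wrote 3B at 0x17 = 8d473a
  after D3: wrote 2B at 0x24 = 473a
query mem[0x00]=0xc6, mem[0x24]=0x47, mem[0x01]=0xbb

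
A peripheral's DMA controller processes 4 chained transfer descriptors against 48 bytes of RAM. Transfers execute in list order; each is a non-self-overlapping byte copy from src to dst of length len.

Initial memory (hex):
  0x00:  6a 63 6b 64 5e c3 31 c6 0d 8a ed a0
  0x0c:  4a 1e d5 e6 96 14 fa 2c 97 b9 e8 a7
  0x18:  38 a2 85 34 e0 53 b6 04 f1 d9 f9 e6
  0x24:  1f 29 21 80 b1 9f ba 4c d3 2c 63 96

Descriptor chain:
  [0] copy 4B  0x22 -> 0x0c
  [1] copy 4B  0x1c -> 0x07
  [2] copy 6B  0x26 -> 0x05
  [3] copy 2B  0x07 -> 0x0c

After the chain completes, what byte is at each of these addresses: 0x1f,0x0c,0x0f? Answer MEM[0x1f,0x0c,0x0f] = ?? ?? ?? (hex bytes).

  after D0: wrote 4B at 0x0c = f9e61f29
  after D1: wrote 4B at 0x07 = e053b604
  after D2: wrote 6B at 0x05 = 2180b19fba4c
  after D3: wrote 2B at 0x0c = b19f
query mem[0x1f]=0x04, mem[0x0c]=0xb1, mem[0x0f]=0x29

MEM[0x1f,0x0c,0x0f] = 04 b1 29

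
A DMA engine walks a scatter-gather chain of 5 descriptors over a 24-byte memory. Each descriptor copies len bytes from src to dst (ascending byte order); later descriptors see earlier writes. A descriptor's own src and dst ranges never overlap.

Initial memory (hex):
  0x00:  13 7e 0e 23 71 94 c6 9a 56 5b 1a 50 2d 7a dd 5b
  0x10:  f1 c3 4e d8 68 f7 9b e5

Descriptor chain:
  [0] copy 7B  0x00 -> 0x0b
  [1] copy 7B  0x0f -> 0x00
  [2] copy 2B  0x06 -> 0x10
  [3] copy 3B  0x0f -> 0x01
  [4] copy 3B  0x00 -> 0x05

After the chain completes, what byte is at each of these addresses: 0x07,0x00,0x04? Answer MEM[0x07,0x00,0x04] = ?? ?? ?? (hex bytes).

[0] 0x00->0x0b len=7 : 13 7e 0e 23 71 94 c6
[1] 0x0f->0x00 len=7 : 71 94 c6 4e d8 68 f7
[2] 0x06->0x10 len=2 : f7 9a
[3] 0x0f->0x01 len=3 : 71 f7 9a
[4] 0x00->0x05 len=3 : 71 71 f7
query mem[0x07]=0xf7, mem[0x00]=0x71, mem[0x04]=0xd8

MEM[0x07,0x00,0x04] = f7 71 d8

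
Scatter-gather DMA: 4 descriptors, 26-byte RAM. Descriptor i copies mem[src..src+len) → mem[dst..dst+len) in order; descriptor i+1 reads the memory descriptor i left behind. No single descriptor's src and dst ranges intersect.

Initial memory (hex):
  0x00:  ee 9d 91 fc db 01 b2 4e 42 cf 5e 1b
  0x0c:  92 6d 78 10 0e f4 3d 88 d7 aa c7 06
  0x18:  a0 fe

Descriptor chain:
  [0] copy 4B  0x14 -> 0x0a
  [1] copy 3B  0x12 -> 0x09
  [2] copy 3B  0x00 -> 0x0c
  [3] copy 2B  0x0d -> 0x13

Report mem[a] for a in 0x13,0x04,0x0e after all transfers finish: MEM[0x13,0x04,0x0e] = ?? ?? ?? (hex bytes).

#0 dst[0x0a+4] := {0xd7,0xaa,0xc7,0x06}
#1 dst[0x09+3] := {0x3d,0x88,0xd7}
#2 dst[0x0c+3] := {0xee,0x9d,0x91}
#3 dst[0x13+2] := {0x9d,0x91}
query mem[0x13]=0x9d, mem[0x04]=0xdb, mem[0x0e]=0x91

MEM[0x13,0x04,0x0e] = 9d db 91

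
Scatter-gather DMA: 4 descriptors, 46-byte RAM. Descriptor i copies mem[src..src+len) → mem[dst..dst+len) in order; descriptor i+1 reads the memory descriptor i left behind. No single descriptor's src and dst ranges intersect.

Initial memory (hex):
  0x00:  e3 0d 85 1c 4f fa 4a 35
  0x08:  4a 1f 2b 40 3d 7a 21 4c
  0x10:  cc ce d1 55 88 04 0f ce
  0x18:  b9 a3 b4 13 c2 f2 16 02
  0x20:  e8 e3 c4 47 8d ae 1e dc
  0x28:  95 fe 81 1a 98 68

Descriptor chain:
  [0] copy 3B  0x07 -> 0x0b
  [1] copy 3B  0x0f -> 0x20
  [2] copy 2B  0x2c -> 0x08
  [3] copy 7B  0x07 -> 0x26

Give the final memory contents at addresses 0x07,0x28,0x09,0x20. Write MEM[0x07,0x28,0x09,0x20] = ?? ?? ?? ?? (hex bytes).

#0 dst[0x0b+3] := {0x35,0x4a,0x1f}
#1 dst[0x20+3] := {0x4c,0xcc,0xce}
#2 dst[0x08+2] := {0x98,0x68}
#3 dst[0x26+7] := {0x35,0x98,0x68,0x2b,0x35,0x4a,0x1f}
query mem[0x07]=0x35, mem[0x28]=0x68, mem[0x09]=0x68, mem[0x20]=0x4c

MEM[0x07,0x28,0x09,0x20] = 35 68 68 4c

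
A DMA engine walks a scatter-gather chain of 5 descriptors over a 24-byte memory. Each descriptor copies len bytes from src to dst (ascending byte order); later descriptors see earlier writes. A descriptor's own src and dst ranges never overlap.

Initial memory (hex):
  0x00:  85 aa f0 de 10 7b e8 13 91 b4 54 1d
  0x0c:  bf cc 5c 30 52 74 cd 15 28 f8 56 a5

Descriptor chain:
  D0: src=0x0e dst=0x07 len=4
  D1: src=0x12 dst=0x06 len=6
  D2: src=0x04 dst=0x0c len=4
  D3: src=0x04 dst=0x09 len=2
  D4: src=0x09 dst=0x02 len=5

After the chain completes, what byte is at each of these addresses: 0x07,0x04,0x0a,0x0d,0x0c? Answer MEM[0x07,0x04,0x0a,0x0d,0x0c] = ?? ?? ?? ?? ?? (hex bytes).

MEM[0x07,0x04,0x0a,0x0d,0x0c] = 15 a5 7b 7b 10

[0] 0x0e->0x07 len=4 : 5c 30 52 74
[1] 0x12->0x06 len=6 : cd 15 28 f8 56 a5
[2] 0x04->0x0c len=4 : 10 7b cd 15
[3] 0x04->0x09 len=2 : 10 7b
[4] 0x09->0x02 len=5 : 10 7b a5 10 7b
query mem[0x07]=0x15, mem[0x04]=0xa5, mem[0x0a]=0x7b, mem[0x0d]=0x7b, mem[0x0c]=0x10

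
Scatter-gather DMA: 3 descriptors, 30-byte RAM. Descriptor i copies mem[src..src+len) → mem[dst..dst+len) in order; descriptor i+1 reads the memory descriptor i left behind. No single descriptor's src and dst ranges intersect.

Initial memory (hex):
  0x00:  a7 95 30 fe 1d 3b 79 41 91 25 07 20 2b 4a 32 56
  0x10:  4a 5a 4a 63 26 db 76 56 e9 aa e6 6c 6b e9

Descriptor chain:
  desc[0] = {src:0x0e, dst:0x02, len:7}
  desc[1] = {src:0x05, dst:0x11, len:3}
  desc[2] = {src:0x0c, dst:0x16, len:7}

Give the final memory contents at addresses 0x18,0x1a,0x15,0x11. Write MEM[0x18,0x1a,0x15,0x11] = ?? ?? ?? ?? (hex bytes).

[0] 0x0e->0x02 len=7 : 32 56 4a 5a 4a 63 26
[1] 0x05->0x11 len=3 : 5a 4a 63
[2] 0x0c->0x16 len=7 : 2b 4a 32 56 4a 5a 4a
query mem[0x18]=0x32, mem[0x1a]=0x4a, mem[0x15]=0xdb, mem[0x11]=0x5a

MEM[0x18,0x1a,0x15,0x11] = 32 4a db 5a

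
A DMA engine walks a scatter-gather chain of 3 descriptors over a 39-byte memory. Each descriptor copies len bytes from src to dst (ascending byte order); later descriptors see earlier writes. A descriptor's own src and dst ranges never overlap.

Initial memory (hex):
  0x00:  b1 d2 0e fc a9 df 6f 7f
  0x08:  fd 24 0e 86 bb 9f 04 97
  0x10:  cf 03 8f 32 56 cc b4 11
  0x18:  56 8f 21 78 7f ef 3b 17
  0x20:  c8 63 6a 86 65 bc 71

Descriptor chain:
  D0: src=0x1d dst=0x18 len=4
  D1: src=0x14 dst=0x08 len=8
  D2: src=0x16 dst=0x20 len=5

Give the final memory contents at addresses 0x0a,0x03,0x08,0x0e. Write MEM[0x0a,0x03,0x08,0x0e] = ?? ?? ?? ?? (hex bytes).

MEM[0x0a,0x03,0x08,0x0e] = b4 fc 56 17

  after D0: wrote 4B at 0x18 = ef3b17c8
  after D1: wrote 8B at 0x08 = 56ccb411ef3b17c8
  after D2: wrote 5B at 0x20 = b411ef3b17
query mem[0x0a]=0xb4, mem[0x03]=0xfc, mem[0x08]=0x56, mem[0x0e]=0x17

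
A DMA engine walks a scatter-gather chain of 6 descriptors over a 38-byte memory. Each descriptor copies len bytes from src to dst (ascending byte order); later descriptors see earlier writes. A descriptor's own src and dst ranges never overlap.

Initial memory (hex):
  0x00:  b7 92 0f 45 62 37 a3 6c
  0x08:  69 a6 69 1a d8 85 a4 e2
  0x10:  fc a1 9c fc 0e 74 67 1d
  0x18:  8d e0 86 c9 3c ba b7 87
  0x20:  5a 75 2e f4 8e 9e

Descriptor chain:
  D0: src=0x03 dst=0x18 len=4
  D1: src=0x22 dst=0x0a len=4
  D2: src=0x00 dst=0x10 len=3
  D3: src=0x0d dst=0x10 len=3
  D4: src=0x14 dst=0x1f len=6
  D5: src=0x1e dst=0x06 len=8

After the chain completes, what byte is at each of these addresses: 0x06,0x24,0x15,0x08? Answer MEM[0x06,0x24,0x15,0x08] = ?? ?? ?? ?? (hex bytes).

MEM[0x06,0x24,0x15,0x08] = b7 62 74 74

  after D0: wrote 4B at 0x18 = 456237a3
  after D1: wrote 4B at 0x0a = 2ef48e9e
  after D2: wrote 3B at 0x10 = b7920f
  after D3: wrote 3B at 0x10 = 9ea4e2
  after D4: wrote 6B at 0x1f = 0e74671d4562
  after D5: wrote 8B at 0x06 = b70e74671d45629e
query mem[0x06]=0xb7, mem[0x24]=0x62, mem[0x15]=0x74, mem[0x08]=0x74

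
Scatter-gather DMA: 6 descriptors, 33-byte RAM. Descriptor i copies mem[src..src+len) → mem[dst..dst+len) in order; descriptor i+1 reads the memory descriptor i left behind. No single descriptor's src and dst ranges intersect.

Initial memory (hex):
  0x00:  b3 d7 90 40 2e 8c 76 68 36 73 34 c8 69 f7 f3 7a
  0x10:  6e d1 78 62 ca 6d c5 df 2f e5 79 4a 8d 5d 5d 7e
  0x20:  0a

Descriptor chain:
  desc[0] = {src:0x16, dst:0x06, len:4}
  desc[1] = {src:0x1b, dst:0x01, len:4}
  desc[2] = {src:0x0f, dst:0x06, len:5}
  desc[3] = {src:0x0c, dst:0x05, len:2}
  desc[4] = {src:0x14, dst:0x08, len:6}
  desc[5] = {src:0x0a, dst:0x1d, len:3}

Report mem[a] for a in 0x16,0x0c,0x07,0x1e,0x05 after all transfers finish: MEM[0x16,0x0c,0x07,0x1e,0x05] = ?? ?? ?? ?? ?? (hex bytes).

#0 dst[0x06+4] := {0xc5,0xdf,0x2f,0xe5}
#1 dst[0x01+4] := {0x4a,0x8d,0x5d,0x5d}
#2 dst[0x06+5] := {0x7a,0x6e,0xd1,0x78,0x62}
#3 dst[0x05+2] := {0x69,0xf7}
#4 dst[0x08+6] := {0xca,0x6d,0xc5,0xdf,0x2f,0xe5}
#5 dst[0x1d+3] := {0xc5,0xdf,0x2f}
query mem[0x16]=0xc5, mem[0x0c]=0x2f, mem[0x07]=0x6e, mem[0x1e]=0xdf, mem[0x05]=0x69

MEM[0x16,0x0c,0x07,0x1e,0x05] = c5 2f 6e df 69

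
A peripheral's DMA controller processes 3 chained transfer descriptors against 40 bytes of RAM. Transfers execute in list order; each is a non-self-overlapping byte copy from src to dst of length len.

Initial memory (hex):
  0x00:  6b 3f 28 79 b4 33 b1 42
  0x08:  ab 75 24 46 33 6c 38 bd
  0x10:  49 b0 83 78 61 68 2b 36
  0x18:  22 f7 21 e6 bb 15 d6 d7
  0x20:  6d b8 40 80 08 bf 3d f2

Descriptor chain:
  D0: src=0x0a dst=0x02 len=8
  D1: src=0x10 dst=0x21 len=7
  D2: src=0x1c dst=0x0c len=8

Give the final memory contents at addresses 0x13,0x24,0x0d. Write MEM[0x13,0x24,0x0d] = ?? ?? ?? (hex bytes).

  after D0: wrote 8B at 0x02 = 2446336c38bd49b0
  after D1: wrote 7B at 0x21 = 49b0837861682b
  after D2: wrote 8B at 0x0c = bb15d6d76d49b083
query mem[0x13]=0x83, mem[0x24]=0x78, mem[0x0d]=0x15

MEM[0x13,0x24,0x0d] = 83 78 15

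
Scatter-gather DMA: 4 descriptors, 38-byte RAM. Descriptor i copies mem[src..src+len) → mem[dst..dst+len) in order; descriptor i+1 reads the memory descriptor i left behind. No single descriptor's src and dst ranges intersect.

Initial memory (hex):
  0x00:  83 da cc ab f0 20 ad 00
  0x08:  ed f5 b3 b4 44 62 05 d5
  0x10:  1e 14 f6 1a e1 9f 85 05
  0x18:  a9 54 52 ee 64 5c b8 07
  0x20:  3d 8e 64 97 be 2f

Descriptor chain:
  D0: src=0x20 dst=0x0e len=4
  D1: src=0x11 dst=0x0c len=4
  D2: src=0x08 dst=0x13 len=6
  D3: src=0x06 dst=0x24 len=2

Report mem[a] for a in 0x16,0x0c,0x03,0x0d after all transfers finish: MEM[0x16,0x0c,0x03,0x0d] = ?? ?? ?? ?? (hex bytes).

[0] 0x20->0x0e len=4 : 3d 8e 64 97
[1] 0x11->0x0c len=4 : 97 f6 1a e1
[2] 0x08->0x13 len=6 : ed f5 b3 b4 97 f6
[3] 0x06->0x24 len=2 : ad 00
query mem[0x16]=0xb4, mem[0x0c]=0x97, mem[0x03]=0xab, mem[0x0d]=0xf6

MEM[0x16,0x0c,0x03,0x0d] = b4 97 ab f6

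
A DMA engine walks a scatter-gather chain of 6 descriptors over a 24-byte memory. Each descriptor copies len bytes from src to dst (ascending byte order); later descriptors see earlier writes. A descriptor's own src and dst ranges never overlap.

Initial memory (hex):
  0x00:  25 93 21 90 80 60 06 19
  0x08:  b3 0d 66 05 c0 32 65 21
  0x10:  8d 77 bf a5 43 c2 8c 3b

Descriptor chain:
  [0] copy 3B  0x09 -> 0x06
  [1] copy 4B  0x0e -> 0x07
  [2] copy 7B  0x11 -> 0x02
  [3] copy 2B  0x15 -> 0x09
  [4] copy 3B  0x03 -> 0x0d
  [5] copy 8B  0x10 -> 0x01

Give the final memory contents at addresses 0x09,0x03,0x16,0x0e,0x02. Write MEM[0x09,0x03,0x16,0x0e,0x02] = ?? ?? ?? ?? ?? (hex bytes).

MEM[0x09,0x03,0x16,0x0e,0x02] = c2 bf 8c a5 77

#0 dst[0x06+3] := {0x0d,0x66,0x05}
#1 dst[0x07+4] := {0x65,0x21,0x8d,0x77}
#2 dst[0x02+7] := {0x77,0xbf,0xa5,0x43,0xc2,0x8c,0x3b}
#3 dst[0x09+2] := {0xc2,0x8c}
#4 dst[0x0d+3] := {0xbf,0xa5,0x43}
#5 dst[0x01+8] := {0x8d,0x77,0xbf,0xa5,0x43,0xc2,0x8c,0x3b}
query mem[0x09]=0xc2, mem[0x03]=0xbf, mem[0x16]=0x8c, mem[0x0e]=0xa5, mem[0x02]=0x77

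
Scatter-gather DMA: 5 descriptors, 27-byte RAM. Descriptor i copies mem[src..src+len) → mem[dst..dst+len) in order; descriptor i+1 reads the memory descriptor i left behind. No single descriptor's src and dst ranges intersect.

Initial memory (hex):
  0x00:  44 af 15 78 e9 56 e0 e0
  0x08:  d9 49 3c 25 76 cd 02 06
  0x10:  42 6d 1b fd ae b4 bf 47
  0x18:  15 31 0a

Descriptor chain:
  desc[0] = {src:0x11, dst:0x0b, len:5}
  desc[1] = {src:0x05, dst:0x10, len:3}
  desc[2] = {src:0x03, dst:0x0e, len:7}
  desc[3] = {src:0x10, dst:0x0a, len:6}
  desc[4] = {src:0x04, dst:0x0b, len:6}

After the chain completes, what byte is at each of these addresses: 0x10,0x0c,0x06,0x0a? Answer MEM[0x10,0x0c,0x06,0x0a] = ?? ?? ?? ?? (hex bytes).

[0] 0x11->0x0b len=5 : 6d 1b fd ae b4
[1] 0x05->0x10 len=3 : 56 e0 e0
[2] 0x03->0x0e len=7 : 78 e9 56 e0 e0 d9 49
[3] 0x10->0x0a len=6 : 56 e0 e0 d9 49 b4
[4] 0x04->0x0b len=6 : e9 56 e0 e0 d9 49
query mem[0x10]=0x49, mem[0x0c]=0x56, mem[0x06]=0xe0, mem[0x0a]=0x56

MEM[0x10,0x0c,0x06,0x0a] = 49 56 e0 56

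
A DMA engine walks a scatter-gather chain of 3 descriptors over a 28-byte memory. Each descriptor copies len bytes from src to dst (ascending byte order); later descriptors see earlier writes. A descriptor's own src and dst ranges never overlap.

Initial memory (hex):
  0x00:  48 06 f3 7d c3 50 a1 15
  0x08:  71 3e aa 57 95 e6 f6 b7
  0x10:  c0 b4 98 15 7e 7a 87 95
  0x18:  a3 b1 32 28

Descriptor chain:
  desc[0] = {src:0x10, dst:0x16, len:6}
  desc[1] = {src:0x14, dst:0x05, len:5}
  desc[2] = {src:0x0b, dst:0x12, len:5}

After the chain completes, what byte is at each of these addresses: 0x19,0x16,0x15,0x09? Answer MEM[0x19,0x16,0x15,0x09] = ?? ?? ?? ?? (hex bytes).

[0] 0x10->0x16 len=6 : c0 b4 98 15 7e 7a
[1] 0x14->0x05 len=5 : 7e 7a c0 b4 98
[2] 0x0b->0x12 len=5 : 57 95 e6 f6 b7
query mem[0x19]=0x15, mem[0x16]=0xb7, mem[0x15]=0xf6, mem[0x09]=0x98

MEM[0x19,0x16,0x15,0x09] = 15 b7 f6 98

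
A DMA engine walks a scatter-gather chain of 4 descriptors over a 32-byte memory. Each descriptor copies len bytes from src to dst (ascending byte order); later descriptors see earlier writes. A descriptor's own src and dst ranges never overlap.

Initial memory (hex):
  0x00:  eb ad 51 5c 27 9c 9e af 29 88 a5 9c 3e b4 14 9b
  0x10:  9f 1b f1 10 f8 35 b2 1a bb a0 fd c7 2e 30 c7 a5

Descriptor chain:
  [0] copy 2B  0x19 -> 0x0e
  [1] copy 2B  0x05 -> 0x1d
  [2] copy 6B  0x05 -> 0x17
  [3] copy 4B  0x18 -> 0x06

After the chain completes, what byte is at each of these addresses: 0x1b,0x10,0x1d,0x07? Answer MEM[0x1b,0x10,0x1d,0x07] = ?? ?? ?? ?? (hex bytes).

MEM[0x1b,0x10,0x1d,0x07] = 88 9f 9c af

#0 dst[0x0e+2] := {0xa0,0xfd}
#1 dst[0x1d+2] := {0x9c,0x9e}
#2 dst[0x17+6] := {0x9c,0x9e,0xaf,0x29,0x88,0xa5}
#3 dst[0x06+4] := {0x9e,0xaf,0x29,0x88}
query mem[0x1b]=0x88, mem[0x10]=0x9f, mem[0x1d]=0x9c, mem[0x07]=0xaf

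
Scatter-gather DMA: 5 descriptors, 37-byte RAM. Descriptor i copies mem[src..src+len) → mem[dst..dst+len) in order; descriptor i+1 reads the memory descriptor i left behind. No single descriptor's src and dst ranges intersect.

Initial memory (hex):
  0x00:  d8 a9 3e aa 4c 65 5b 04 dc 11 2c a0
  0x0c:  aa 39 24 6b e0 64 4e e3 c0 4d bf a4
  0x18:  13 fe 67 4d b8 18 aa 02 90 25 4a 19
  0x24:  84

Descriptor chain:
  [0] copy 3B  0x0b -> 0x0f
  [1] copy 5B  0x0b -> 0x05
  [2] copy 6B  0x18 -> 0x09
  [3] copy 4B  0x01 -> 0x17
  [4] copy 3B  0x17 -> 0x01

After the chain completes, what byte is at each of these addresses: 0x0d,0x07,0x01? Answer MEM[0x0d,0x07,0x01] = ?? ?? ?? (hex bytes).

MEM[0x0d,0x07,0x01] = b8 39 a9

#0 dst[0x0f+3] := {0xa0,0xaa,0x39}
#1 dst[0x05+5] := {0xa0,0xaa,0x39,0x24,0xa0}
#2 dst[0x09+6] := {0x13,0xfe,0x67,0x4d,0xb8,0x18}
#3 dst[0x17+4] := {0xa9,0x3e,0xaa,0x4c}
#4 dst[0x01+3] := {0xa9,0x3e,0xaa}
query mem[0x0d]=0xb8, mem[0x07]=0x39, mem[0x01]=0xa9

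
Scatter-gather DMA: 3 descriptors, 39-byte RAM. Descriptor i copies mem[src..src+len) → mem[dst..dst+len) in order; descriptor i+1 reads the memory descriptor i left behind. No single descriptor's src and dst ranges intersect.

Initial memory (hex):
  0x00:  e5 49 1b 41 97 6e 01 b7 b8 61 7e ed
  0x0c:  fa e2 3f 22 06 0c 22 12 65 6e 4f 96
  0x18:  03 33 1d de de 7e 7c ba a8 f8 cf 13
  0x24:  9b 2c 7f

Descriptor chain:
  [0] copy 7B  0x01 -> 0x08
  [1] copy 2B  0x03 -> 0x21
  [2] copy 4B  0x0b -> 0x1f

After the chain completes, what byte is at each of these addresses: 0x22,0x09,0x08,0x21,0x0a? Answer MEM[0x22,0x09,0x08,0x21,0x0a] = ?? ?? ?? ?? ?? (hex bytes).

[0] 0x01->0x08 len=7 : 49 1b 41 97 6e 01 b7
[1] 0x03->0x21 len=2 : 41 97
[2] 0x0b->0x1f len=4 : 97 6e 01 b7
query mem[0x22]=0xb7, mem[0x09]=0x1b, mem[0x08]=0x49, mem[0x21]=0x01, mem[0x0a]=0x41

MEM[0x22,0x09,0x08,0x21,0x0a] = b7 1b 49 01 41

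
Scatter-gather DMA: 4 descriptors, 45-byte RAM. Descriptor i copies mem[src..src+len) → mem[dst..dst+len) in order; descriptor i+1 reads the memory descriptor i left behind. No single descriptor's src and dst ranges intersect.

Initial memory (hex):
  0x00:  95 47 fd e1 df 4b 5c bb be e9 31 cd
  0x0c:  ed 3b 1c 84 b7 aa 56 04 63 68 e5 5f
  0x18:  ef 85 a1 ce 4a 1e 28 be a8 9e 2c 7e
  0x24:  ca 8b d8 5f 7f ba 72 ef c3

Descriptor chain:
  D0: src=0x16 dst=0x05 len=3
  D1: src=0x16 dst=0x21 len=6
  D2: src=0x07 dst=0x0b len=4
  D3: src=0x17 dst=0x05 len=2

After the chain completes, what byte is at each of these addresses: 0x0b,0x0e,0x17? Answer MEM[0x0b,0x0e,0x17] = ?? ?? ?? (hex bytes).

D0: mem[0x05..0x07] <- [e5 5f ef]
D1: mem[0x21..0x26] <- [e5 5f ef 85 a1 ce]
D2: mem[0x0b..0x0e] <- [ef be e9 31]
D3: mem[0x05..0x06] <- [5f ef]
query mem[0x0b]=0xef, mem[0x0e]=0x31, mem[0x17]=0x5f

MEM[0x0b,0x0e,0x17] = ef 31 5f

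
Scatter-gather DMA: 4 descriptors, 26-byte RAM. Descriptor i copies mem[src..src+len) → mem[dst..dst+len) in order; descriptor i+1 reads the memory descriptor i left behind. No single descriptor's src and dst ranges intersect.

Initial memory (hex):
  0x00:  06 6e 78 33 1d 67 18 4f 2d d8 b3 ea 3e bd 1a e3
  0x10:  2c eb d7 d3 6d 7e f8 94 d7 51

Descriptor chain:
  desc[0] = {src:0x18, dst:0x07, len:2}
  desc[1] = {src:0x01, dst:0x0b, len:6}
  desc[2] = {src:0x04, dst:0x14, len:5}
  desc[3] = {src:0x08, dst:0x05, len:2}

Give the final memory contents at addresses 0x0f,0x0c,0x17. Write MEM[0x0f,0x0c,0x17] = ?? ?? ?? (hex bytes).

D0: mem[0x07..0x08] <- [d7 51]
D1: mem[0x0b..0x10] <- [6e 78 33 1d 67 18]
D2: mem[0x14..0x18] <- [1d 67 18 d7 51]
D3: mem[0x05..0x06] <- [51 d8]
query mem[0x0f]=0x67, mem[0x0c]=0x78, mem[0x17]=0xd7

MEM[0x0f,0x0c,0x17] = 67 78 d7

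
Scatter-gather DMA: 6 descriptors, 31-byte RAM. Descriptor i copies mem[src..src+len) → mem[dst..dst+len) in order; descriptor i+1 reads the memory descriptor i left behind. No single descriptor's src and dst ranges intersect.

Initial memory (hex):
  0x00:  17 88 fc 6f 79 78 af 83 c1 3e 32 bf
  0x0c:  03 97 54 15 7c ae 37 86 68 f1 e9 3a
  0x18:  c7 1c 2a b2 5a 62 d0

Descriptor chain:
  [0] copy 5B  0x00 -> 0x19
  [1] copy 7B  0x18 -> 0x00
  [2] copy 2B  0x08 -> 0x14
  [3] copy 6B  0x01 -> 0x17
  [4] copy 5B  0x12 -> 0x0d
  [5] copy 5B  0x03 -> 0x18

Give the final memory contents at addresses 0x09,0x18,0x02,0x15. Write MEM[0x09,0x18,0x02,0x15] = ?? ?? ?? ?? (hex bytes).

MEM[0x09,0x18,0x02,0x15] = 3e fc 88 3e

D0: mem[0x19..0x1d] <- [17 88 fc 6f 79]
D1: mem[0x00..0x06] <- [c7 17 88 fc 6f 79 d0]
D2: mem[0x14..0x15] <- [c1 3e]
D3: mem[0x17..0x1c] <- [17 88 fc 6f 79 d0]
D4: mem[0x0d..0x11] <- [37 86 c1 3e e9]
D5: mem[0x18..0x1c] <- [fc 6f 79 d0 83]
query mem[0x09]=0x3e, mem[0x18]=0xfc, mem[0x02]=0x88, mem[0x15]=0x3e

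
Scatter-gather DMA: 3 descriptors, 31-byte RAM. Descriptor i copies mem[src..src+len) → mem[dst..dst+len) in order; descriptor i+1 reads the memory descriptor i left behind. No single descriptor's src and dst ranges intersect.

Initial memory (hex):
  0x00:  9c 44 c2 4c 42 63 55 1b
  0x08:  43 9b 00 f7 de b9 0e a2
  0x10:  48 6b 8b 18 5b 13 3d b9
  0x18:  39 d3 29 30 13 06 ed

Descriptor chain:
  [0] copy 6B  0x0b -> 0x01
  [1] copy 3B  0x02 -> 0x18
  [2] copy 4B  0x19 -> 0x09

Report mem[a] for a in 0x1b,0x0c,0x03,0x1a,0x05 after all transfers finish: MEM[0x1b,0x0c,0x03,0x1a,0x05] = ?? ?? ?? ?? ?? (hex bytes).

D0: mem[0x01..0x06] <- [f7 de b9 0e a2 48]
D1: mem[0x18..0x1a] <- [de b9 0e]
D2: mem[0x09..0x0c] <- [b9 0e 30 13]
query mem[0x1b]=0x30, mem[0x0c]=0x13, mem[0x03]=0xb9, mem[0x1a]=0x0e, mem[0x05]=0xa2

MEM[0x1b,0x0c,0x03,0x1a,0x05] = 30 13 b9 0e a2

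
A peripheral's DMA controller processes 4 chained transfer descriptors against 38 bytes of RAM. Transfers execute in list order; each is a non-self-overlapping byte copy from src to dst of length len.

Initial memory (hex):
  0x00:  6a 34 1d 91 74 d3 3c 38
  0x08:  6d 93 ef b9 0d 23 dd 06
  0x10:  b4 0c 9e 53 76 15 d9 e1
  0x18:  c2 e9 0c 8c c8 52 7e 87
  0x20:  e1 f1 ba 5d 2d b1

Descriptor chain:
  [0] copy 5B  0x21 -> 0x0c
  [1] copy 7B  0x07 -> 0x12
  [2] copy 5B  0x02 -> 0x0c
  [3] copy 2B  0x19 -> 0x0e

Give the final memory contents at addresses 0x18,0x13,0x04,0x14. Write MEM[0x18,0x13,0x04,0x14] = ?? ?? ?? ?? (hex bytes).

MEM[0x18,0x13,0x04,0x14] = ba 6d 74 93

  after D0: wrote 5B at 0x0c = f1ba5d2db1
  after D1: wrote 7B at 0x12 = 386d93efb9f1ba
  after D2: wrote 5B at 0x0c = 1d9174d33c
  after D3: wrote 2B at 0x0e = e90c
query mem[0x18]=0xba, mem[0x13]=0x6d, mem[0x04]=0x74, mem[0x14]=0x93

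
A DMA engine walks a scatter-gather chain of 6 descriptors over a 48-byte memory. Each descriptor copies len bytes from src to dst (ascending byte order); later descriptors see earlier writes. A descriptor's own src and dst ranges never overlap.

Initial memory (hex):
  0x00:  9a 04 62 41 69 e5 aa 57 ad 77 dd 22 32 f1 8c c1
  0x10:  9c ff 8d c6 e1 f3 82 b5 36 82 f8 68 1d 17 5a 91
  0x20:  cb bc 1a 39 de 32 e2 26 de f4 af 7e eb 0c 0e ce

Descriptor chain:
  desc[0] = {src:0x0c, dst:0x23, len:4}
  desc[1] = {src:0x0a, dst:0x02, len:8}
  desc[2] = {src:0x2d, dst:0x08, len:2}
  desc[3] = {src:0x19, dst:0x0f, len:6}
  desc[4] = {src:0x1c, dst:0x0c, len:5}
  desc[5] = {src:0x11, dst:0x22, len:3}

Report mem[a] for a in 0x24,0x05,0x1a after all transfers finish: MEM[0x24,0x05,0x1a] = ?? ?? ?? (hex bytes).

[0] 0x0c->0x23 len=4 : 32 f1 8c c1
[1] 0x0a->0x02 len=8 : dd 22 32 f1 8c c1 9c ff
[2] 0x2d->0x08 len=2 : 0c 0e
[3] 0x19->0x0f len=6 : 82 f8 68 1d 17 5a
[4] 0x1c->0x0c len=5 : 1d 17 5a 91 cb
[5] 0x11->0x22 len=3 : 68 1d 17
query mem[0x24]=0x17, mem[0x05]=0xf1, mem[0x1a]=0xf8

MEM[0x24,0x05,0x1a] = 17 f1 f8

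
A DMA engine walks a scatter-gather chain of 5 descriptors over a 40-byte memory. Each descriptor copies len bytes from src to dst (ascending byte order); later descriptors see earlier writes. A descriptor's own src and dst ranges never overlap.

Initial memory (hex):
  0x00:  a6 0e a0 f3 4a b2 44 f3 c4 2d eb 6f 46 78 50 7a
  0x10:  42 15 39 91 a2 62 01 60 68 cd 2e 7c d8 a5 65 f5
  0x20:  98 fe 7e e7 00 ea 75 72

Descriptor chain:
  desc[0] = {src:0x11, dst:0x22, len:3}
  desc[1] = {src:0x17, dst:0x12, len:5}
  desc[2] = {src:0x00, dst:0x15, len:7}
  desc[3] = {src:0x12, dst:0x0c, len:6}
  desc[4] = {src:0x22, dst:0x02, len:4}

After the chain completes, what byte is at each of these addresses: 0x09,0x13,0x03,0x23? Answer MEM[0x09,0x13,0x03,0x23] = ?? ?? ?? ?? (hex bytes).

  after D0: wrote 3B at 0x22 = 153991
  after D1: wrote 5B at 0x12 = 6068cd2e7c
  after D2: wrote 7B at 0x15 = a60ea0f34ab244
  after D3: wrote 6B at 0x0c = 6068cda60ea0
  after D4: wrote 4B at 0x02 = 153991ea
query mem[0x09]=0x2d, mem[0x13]=0x68, mem[0x03]=0x39, mem[0x23]=0x39

MEM[0x09,0x13,0x03,0x23] = 2d 68 39 39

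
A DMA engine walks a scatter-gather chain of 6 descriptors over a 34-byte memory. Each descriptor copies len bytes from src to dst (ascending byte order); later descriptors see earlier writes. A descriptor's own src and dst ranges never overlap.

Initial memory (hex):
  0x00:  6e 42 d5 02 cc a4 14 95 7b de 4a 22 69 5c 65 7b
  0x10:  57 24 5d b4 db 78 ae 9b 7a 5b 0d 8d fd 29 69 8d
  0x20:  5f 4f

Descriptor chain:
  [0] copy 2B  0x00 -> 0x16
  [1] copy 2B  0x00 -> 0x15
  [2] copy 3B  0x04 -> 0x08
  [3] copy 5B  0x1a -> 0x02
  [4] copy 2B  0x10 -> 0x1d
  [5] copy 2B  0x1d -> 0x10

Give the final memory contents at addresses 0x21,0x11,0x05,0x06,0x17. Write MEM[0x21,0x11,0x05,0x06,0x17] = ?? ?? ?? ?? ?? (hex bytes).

MEM[0x21,0x11,0x05,0x06,0x17] = 4f 24 29 69 42

D0: mem[0x16..0x17] <- [6e 42]
D1: mem[0x15..0x16] <- [6e 42]
D2: mem[0x08..0x0a] <- [cc a4 14]
D3: mem[0x02..0x06] <- [0d 8d fd 29 69]
D4: mem[0x1d..0x1e] <- [57 24]
D5: mem[0x10..0x11] <- [57 24]
query mem[0x21]=0x4f, mem[0x11]=0x24, mem[0x05]=0x29, mem[0x06]=0x69, mem[0x17]=0x42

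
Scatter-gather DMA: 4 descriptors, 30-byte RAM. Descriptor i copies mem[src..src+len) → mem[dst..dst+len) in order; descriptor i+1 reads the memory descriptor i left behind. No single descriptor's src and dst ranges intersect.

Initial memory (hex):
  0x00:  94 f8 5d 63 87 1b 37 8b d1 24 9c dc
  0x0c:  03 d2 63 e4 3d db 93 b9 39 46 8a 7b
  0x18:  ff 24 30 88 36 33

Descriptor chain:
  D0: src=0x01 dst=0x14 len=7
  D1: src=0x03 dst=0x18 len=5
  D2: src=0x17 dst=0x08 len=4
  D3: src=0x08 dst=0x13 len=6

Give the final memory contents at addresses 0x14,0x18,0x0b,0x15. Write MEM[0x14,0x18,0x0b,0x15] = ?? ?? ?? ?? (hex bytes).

MEM[0x14,0x18,0x0b,0x15] = 63 d2 1b 87

[0] 0x01->0x14 len=7 : f8 5d 63 87 1b 37 8b
[1] 0x03->0x18 len=5 : 63 87 1b 37 8b
[2] 0x17->0x08 len=4 : 87 63 87 1b
[3] 0x08->0x13 len=6 : 87 63 87 1b 03 d2
query mem[0x14]=0x63, mem[0x18]=0xd2, mem[0x0b]=0x1b, mem[0x15]=0x87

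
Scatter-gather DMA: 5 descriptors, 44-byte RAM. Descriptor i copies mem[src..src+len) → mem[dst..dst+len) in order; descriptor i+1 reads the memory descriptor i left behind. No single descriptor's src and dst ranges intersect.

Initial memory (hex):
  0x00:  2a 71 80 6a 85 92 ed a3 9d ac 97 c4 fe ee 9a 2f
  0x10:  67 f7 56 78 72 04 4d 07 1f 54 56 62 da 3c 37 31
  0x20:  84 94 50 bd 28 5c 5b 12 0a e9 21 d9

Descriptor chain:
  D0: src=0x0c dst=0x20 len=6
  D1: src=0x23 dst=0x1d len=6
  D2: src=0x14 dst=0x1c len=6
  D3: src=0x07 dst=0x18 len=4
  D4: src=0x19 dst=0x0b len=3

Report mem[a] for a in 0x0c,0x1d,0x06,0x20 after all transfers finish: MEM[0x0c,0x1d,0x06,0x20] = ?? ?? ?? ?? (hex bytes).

MEM[0x0c,0x1d,0x06,0x20] = ac 04 ed 1f

D0: mem[0x20..0x25] <- [fe ee 9a 2f 67 f7]
D1: mem[0x1d..0x22] <- [2f 67 f7 5b 12 0a]
D2: mem[0x1c..0x21] <- [72 04 4d 07 1f 54]
D3: mem[0x18..0x1b] <- [a3 9d ac 97]
D4: mem[0x0b..0x0d] <- [9d ac 97]
query mem[0x0c]=0xac, mem[0x1d]=0x04, mem[0x06]=0xed, mem[0x20]=0x1f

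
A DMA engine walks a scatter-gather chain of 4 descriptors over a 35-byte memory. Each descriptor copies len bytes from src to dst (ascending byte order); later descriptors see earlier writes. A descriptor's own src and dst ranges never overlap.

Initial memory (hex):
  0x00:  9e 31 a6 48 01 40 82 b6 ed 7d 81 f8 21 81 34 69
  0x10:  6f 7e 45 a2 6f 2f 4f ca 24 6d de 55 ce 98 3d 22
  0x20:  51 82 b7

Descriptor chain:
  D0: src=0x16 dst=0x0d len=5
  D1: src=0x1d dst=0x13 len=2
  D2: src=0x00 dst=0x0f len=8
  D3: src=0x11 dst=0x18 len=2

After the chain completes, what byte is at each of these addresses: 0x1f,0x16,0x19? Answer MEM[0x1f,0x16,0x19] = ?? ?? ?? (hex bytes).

MEM[0x1f,0x16,0x19] = 22 b6 48

#0 dst[0x0d+5] := {0x4f,0xca,0x24,0x6d,0xde}
#1 dst[0x13+2] := {0x98,0x3d}
#2 dst[0x0f+8] := {0x9e,0x31,0xa6,0x48,0x01,0x40,0x82,0xb6}
#3 dst[0x18+2] := {0xa6,0x48}
query mem[0x1f]=0x22, mem[0x16]=0xb6, mem[0x19]=0x48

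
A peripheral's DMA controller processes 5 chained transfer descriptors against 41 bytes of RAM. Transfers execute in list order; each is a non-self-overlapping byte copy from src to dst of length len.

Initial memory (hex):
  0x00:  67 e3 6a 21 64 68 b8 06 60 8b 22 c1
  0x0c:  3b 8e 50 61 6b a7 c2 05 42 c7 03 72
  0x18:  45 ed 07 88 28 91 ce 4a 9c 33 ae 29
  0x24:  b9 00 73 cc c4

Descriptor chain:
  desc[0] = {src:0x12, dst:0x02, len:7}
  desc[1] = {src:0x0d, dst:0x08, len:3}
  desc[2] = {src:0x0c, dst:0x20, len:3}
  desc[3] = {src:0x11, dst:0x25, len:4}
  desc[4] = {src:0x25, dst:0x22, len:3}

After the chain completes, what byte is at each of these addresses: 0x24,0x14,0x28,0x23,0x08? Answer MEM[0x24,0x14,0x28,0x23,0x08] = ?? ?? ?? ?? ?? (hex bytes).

#0 dst[0x02+7] := {0xc2,0x05,0x42,0xc7,0x03,0x72,0x45}
#1 dst[0x08+3] := {0x8e,0x50,0x61}
#2 dst[0x20+3] := {0x3b,0x8e,0x50}
#3 dst[0x25+4] := {0xa7,0xc2,0x05,0x42}
#4 dst[0x22+3] := {0xa7,0xc2,0x05}
query mem[0x24]=0x05, mem[0x14]=0x42, mem[0x28]=0x42, mem[0x23]=0xc2, mem[0x08]=0x8e

MEM[0x24,0x14,0x28,0x23,0x08] = 05 42 42 c2 8e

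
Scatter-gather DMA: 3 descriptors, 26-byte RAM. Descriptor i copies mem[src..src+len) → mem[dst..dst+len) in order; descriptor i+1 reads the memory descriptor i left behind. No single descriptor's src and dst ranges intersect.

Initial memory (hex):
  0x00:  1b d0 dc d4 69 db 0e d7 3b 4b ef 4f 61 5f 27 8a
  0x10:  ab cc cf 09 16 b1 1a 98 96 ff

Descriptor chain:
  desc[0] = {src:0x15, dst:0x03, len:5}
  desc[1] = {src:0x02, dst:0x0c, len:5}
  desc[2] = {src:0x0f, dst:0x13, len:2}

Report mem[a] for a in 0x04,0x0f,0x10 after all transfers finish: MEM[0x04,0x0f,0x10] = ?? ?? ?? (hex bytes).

MEM[0x04,0x0f,0x10] = 1a 98 96

[0] 0x15->0x03 len=5 : b1 1a 98 96 ff
[1] 0x02->0x0c len=5 : dc b1 1a 98 96
[2] 0x0f->0x13 len=2 : 98 96
query mem[0x04]=0x1a, mem[0x0f]=0x98, mem[0x10]=0x96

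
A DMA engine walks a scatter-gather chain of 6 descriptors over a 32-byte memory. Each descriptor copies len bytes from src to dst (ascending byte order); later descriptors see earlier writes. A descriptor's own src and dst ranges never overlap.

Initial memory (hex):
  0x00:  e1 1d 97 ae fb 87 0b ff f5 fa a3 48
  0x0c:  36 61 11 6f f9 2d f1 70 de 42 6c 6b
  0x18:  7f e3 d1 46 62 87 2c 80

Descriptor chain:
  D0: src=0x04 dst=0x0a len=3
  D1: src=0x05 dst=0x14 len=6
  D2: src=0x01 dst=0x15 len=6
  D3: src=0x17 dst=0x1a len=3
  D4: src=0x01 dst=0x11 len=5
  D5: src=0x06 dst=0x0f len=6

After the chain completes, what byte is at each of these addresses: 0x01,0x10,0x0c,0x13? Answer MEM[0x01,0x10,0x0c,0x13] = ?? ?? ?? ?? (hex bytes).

  after D0: wrote 3B at 0x0a = fb870b
  after D1: wrote 6B at 0x14 = 870bfff5fafb
  after D2: wrote 6B at 0x15 = 1d97aefb870b
  after D3: wrote 3B at 0x1a = aefb87
  after D4: wrote 5B at 0x11 = 1d97aefb87
  after D5: wrote 6B at 0x0f = 0bfff5fafb87
query mem[0x01]=0x1d, mem[0x10]=0xff, mem[0x0c]=0x0b, mem[0x13]=0xfb

MEM[0x01,0x10,0x0c,0x13] = 1d ff 0b fb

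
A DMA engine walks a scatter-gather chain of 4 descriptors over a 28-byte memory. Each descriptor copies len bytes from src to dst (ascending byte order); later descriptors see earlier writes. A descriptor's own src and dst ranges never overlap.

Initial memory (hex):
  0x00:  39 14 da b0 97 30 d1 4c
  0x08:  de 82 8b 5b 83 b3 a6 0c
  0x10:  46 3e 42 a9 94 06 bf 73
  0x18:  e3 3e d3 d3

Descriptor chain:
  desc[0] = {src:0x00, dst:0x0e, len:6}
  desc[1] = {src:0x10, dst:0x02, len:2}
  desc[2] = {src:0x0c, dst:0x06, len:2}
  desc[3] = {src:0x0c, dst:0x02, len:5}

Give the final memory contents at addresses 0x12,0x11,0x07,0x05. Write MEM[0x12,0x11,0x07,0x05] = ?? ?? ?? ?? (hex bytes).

[0] 0x00->0x0e len=6 : 39 14 da b0 97 30
[1] 0x10->0x02 len=2 : da b0
[2] 0x0c->0x06 len=2 : 83 b3
[3] 0x0c->0x02 len=5 : 83 b3 39 14 da
query mem[0x12]=0x97, mem[0x11]=0xb0, mem[0x07]=0xb3, mem[0x05]=0x14

MEM[0x12,0x11,0x07,0x05] = 97 b0 b3 14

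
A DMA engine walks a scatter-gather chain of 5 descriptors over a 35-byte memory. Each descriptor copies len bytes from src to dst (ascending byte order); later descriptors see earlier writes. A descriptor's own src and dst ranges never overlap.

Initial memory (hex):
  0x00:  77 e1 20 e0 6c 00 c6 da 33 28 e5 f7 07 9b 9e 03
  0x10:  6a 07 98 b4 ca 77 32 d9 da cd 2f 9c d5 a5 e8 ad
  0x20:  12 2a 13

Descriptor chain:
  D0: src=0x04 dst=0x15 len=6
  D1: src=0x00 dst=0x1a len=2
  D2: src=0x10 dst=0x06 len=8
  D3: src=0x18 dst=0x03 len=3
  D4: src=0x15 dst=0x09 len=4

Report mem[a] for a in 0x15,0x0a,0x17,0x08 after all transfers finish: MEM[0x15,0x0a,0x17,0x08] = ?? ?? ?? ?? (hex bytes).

MEM[0x15,0x0a,0x17,0x08] = 6c 00 c6 98

#0 dst[0x15+6] := {0x6c,0x00,0xc6,0xda,0x33,0x28}
#1 dst[0x1a+2] := {0x77,0xe1}
#2 dst[0x06+8] := {0x6a,0x07,0x98,0xb4,0xca,0x6c,0x00,0xc6}
#3 dst[0x03+3] := {0xda,0x33,0x77}
#4 dst[0x09+4] := {0x6c,0x00,0xc6,0xda}
query mem[0x15]=0x6c, mem[0x0a]=0x00, mem[0x17]=0xc6, mem[0x08]=0x98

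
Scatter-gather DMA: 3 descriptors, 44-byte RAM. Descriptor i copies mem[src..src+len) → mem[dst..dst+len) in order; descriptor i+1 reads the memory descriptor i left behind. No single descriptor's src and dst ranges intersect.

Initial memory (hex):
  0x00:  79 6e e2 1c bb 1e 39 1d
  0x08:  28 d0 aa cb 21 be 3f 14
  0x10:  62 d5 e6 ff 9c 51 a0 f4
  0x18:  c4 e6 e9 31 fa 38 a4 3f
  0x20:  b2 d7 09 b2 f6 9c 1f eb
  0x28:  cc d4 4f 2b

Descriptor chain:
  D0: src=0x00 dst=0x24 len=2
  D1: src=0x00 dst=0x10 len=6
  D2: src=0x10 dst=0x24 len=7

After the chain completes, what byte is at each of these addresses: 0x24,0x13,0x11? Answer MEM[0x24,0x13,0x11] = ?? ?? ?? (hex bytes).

MEM[0x24,0x13,0x11] = 79 1c 6e

  after D0: wrote 2B at 0x24 = 796e
  after D1: wrote 6B at 0x10 = 796ee21cbb1e
  after D2: wrote 7B at 0x24 = 796ee21cbb1ea0
query mem[0x24]=0x79, mem[0x13]=0x1c, mem[0x11]=0x6e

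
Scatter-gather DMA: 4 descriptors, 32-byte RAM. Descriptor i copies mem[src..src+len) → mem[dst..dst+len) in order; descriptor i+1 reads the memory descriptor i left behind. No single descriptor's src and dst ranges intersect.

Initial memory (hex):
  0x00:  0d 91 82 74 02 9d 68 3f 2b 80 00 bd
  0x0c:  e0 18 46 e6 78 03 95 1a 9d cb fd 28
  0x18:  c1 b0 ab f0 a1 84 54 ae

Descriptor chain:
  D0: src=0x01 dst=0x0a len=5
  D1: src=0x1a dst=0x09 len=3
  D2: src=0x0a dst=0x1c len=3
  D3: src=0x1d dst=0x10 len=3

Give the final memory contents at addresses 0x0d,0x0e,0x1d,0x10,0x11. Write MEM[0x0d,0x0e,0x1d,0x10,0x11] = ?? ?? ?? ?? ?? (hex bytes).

MEM[0x0d,0x0e,0x1d,0x10,0x11] = 02 9d a1 a1 74

[0] 0x01->0x0a len=5 : 91 82 74 02 9d
[1] 0x1a->0x09 len=3 : ab f0 a1
[2] 0x0a->0x1c len=3 : f0 a1 74
[3] 0x1d->0x10 len=3 : a1 74 ae
query mem[0x0d]=0x02, mem[0x0e]=0x9d, mem[0x1d]=0xa1, mem[0x10]=0xa1, mem[0x11]=0x74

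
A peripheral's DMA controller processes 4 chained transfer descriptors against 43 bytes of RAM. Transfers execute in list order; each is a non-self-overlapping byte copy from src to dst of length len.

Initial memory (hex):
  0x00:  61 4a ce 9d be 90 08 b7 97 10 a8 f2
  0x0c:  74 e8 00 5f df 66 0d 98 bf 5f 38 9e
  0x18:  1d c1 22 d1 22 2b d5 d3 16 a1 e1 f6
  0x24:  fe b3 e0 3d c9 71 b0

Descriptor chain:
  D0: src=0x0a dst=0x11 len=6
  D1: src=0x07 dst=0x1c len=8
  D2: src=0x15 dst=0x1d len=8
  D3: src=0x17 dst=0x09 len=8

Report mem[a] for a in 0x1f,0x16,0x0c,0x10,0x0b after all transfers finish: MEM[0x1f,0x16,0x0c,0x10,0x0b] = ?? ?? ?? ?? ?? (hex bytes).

D0: mem[0x11..0x16] <- [a8 f2 74 e8 00 5f]
D1: mem[0x1c..0x23] <- [b7 97 10 a8 f2 74 e8 00]
D2: mem[0x1d..0x24] <- [00 5f 9e 1d c1 22 d1 b7]
D3: mem[0x09..0x10] <- [9e 1d c1 22 d1 b7 00 5f]
query mem[0x1f]=0x9e, mem[0x16]=0x5f, mem[0x0c]=0x22, mem[0x10]=0x5f, mem[0x0b]=0xc1

MEM[0x1f,0x16,0x0c,0x10,0x0b] = 9e 5f 22 5f c1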